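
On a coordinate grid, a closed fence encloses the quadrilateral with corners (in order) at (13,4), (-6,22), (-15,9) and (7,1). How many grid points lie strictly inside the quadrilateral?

The shoelace formula gives twice the area as |(13·22 − (-6)·4) + ((-6)·9 − (-15)·22) + ((-15)·1 − 7·9) + (7·4 − 13·1)| = 523, so the area is 523/2.
Along each edge there are gcd(|Δx|,|Δy|)+1 lattice points, so counting each shared vertex once the boundary has gcd(19,18) + gcd(9,13) + gcd(22,8) + gcd(6,3) = 1+1+2+3 = 7.
By Pick's theorem A = I + B/2 − 1, so I = 523/2 − 7/2 + 1 = 259.

259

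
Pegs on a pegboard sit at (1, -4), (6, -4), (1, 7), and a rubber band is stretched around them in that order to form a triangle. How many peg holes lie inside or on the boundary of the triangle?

By the shoelace formula, twice the signed area is |(1·(-4) − 6·(-4)) + (6·7 − 1·(-4)) + (1·(-4) − 1·7)| = 55, so the area is 27.5.
The number of boundary lattice points is Σ gcd(|Δx|,|Δy|) = gcd(5,0) + gcd(5,11) + gcd(0,11) = 5+1+11 = 17.
Pick's theorem gives I = A − B/2 + 1 = 27.5 − 17/2 + 1 = 20, so the closed region contains I + B = 20 + 17 = 37 lattice points.

37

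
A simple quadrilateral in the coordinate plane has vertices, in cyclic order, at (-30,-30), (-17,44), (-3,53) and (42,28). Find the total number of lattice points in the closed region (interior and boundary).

2670

Using the shoelace formula, 2A = |[(-30)·44 − (-17)·(-30)] + [(-17)·53 − (-3)·44] + [(-3)·28 − 42·53] + [42·(-30) − (-30)·28]| = 5329, so the area is 5329/2.
Summing gcd(|Δx|,|Δy|) over the edges gives the boundary count: gcd(13,74) + gcd(14,9) + gcd(45,25) + gcd(72,58) = 1+1+5+2 = 9.
Pick's theorem gives I = A − B/2 + 1 = 5329/2 − 9/2 + 1 = 2661, so the closed region contains I + B = 2661 + 9 = 2670 lattice points.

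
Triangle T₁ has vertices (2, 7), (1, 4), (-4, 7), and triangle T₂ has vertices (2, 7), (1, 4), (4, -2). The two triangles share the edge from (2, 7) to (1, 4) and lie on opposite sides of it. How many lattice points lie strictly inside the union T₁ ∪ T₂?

12

The union is the simple quadrilateral with vertices (2, 7), (-4, 7), (1, 4), (4, -2) in order.
Using the shoelace formula, 2A = |[2·7 − (-4)·7] + [(-4)·4 − 1·7] + [1·(-2) − 4·4] + [4·7 − 2·(-2)]| = 33, so the area is 33/2.
Along each edge there are gcd(|Δx|,|Δy|)+1 lattice points, so counting each shared vertex once the boundary has gcd(6,0) + gcd(5,3) + gcd(3,6) + gcd(2,9) = 6+1+3+1 = 11.
By Pick's theorem I = A − B/2 + 1 = 33/2 − 11/2 + 1 = 12.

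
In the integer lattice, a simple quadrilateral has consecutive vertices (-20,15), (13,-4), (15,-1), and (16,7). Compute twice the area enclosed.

The shoelace formula gives twice the area as |((-20)·(-4) − 13·15) + (13·(-1) − 15·(-4)) + (15·7 − 16·(-1)) + (16·15 − (-20)·7)| = 433, so the area is 216.5.

433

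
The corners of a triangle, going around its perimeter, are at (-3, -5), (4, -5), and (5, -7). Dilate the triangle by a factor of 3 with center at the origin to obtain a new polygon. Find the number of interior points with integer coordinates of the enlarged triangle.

Using the shoelace formula, 2A = |[(-3)·(-5) − 4·(-5)] + [4·(-7) − 5·(-5)] + [5·(-5) − (-3)·(-7)]| = 14, so the area is 7.
Summing gcd(|Δx|,|Δy|) over the edges gives the boundary count: gcd(7,0) + gcd(1,2) + gcd(8,2) = 7+1+2 = 10.
Scaling by 3 multiplies the area by 3² = 9 (so the new area is 63) and multiplies the boundary lattice-point count by 3, giving 30.
By Pick's theorem, the interior count of the dilated polygon is 63 − 30/2 + 1 = 49.

49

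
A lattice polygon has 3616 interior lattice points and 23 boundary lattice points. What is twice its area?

7253

Pick's theorem states A = I + B/2 − 1, so A = 3616 + 23/2 − 1 = 7253/2.
Hence 2A = 7253.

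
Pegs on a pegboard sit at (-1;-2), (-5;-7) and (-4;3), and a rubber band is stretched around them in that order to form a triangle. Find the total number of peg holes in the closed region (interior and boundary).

By the shoelace formula, twice the signed area is |[(-1)·(-7) − (-5)·(-2)] + [(-5)·3 − (-4)·(-7)] + [(-4)·(-2) − (-1)·3]| = 35, so the area is 35/2.
Along each edge there are gcd(|Δx|,|Δy|)+1 lattice points, so counting each shared vertex once the boundary has gcd(4,5) + gcd(1,10) + gcd(3,5) = 1+1+1 = 3.
Pick's theorem gives I = A − B/2 + 1 = 35/2 − 3/2 + 1 = 17, so the closed region contains I + B = 17 + 3 = 20 lattice points.

20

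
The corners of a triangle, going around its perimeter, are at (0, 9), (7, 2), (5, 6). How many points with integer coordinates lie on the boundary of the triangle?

Along each edge there are gcd(|Δx|,|Δy|)+1 lattice points, so counting each shared vertex once the boundary has gcd(7,7) + gcd(2,4) + gcd(5,3) = 7+2+1 = 10.

10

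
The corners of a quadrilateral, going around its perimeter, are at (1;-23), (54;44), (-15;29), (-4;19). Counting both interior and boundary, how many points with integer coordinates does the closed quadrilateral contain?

1712

Using the shoelace formula, 2A = |[1·44 − 54·(-23)] + [54·29 − (-15)·44] + [(-15)·19 − (-4)·29] + [(-4)·(-23) − 1·19]| = 3416, so the area is 1708.
Summing gcd(|Δx|,|Δy|) over the edges gives the boundary count: gcd(53,67) + gcd(69,15) + gcd(11,10) + gcd(5,42) = 1+3+1+1 = 6.
Pick's theorem gives I = A − B/2 + 1 = 1708 − 6/2 + 1 = 1706, so the closed region contains I + B = 1706 + 6 = 1712 lattice points.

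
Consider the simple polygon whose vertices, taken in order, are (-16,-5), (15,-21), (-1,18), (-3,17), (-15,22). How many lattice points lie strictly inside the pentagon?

The shoelace formula gives twice the area as |((-16)·(-21) − 15·(-5)) + (15·18 − (-1)·(-21)) + ((-1)·17 − (-3)·18) + ((-3)·22 − (-15)·17) + ((-15)·(-5) − (-16)·22)| = 1313, so the area is 1313/2.
The number of boundary lattice points is Σ gcd(|Δx|,|Δy|) = gcd(31,16) + gcd(16,39) + gcd(2,1) + gcd(12,5) + gcd(1,27) = 1+1+1+1+1 = 5.
By Pick's theorem A = I + B/2 − 1, so I = 1313/2 − 5/2 + 1 = 655.

655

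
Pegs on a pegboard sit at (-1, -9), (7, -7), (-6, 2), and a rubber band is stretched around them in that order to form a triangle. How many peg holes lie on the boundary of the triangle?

4

Along each edge there are gcd(|Δx|,|Δy|)+1 lattice points, so counting each shared vertex once the boundary has gcd(8,2) + gcd(13,9) + gcd(5,11) = 2+1+1 = 4.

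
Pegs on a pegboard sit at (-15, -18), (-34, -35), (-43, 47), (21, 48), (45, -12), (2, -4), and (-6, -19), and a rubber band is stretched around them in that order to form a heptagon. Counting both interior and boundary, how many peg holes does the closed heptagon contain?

4534

The shoelace formula gives twice the area as |((-15)·(-35) − (-34)·(-18)) + ((-34)·47 − (-43)·(-35)) + ((-43)·48 − 21·47) + (21·(-12) − 45·48) + (45·(-4) − 2·(-12)) + (2·(-19) − (-6)·(-4)) + ((-6)·(-18) − (-15)·(-19))| = 9048, so the area is 4524.
Summing gcd(|Δx|,|Δy|) over the edges gives the boundary count: gcd(19,17) + gcd(9,82) + gcd(64,1) + gcd(24,60) + gcd(43,8) + gcd(8,15) + gcd(9,1) = 1+1+1+12+1+1+1 = 18.
Pick's theorem gives I = A − B/2 + 1 = 4524 − 18/2 + 1 = 4516, so the closed region contains I + B = 4516 + 18 = 4534 lattice points.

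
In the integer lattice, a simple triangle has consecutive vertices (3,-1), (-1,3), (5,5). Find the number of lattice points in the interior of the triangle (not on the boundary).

By the shoelace formula, twice the signed area is |[3·3 − (-1)·(-1)] + [(-1)·5 − 5·3] + [5·(-1) − 3·5]| = 32, so the area is 16.
Along each edge there are gcd(|Δx|,|Δy|)+1 lattice points, so counting each shared vertex once the boundary has gcd(4,4) + gcd(6,2) + gcd(2,6) = 4+2+2 = 8.
Pick's theorem gives I = A − B/2 + 1 = 16 − 8/2 + 1 = 13.

13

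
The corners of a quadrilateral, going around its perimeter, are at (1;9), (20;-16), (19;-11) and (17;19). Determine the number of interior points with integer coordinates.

283

Using the shoelace formula, 2A = |[1·(-16) − 20·9] + [20·(-11) − 19·(-16)] + [19·19 − 17·(-11)] + [17·9 − 1·19]| = 570, so the area is 285.
Along each edge there are gcd(|Δx|,|Δy|)+1 lattice points, so counting each shared vertex once the boundary has gcd(19,25) + gcd(1,5) + gcd(2,30) + gcd(16,10) = 1+1+2+2 = 6.
Pick's theorem gives I = A − B/2 + 1 = 285 − 6/2 + 1 = 283.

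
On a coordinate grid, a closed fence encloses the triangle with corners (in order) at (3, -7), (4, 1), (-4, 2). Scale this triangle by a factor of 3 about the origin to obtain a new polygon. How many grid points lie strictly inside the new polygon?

289

Using the shoelace formula, 2A = |(3·1 − 4·(-7)) + (4·2 − (-4)·1) + ((-4)·(-7) − 3·2)| = 65, so the area is 32.5.
Summing gcd(|Δx|,|Δy|) over the edges gives the boundary count: gcd(1,8) + gcd(8,1) + gcd(7,9) = 1+1+1 = 3.
Scaling by 3 multiplies the area by 3² = 9 (so the new area is 585/2) and multiplies the boundary lattice-point count by 3, giving 9.
By Pick's theorem, the interior count of the dilated polygon is 585/2 − 9/2 + 1 = 289.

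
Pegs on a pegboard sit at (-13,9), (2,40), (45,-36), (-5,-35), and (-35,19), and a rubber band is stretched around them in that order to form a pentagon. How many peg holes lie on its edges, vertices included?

Summing gcd(|Δx|,|Δy|) over the edges gives the boundary count: gcd(15,31) + gcd(43,76) + gcd(50,1) + gcd(30,54) + gcd(22,10) = 1+1+1+6+2 = 11.

11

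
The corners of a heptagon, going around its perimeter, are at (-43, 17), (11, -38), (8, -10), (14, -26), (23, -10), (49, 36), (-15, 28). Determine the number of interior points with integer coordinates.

3098

The shoelace formula gives twice the area as |((-43)·(-38) − 11·17) + (11·(-10) − 8·(-38)) + (8·(-26) − 14·(-10)) + (14·(-10) − 23·(-26)) + (23·36 − 49·(-10)) + (49·28 − (-15)·36) + ((-15)·17 − (-43)·28)| = 6210, so the area is 3105.
Along each edge there are gcd(|Δx|,|Δy|)+1 lattice points, so counting each shared vertex once the boundary has gcd(54,55) + gcd(3,28) + gcd(6,16) + gcd(9,16) + gcd(26,46) + gcd(64,8) + gcd(28,11) = 1+1+2+1+2+8+1 = 16.
Pick's theorem gives I = A − B/2 + 1 = 3105 − 16/2 + 1 = 3098.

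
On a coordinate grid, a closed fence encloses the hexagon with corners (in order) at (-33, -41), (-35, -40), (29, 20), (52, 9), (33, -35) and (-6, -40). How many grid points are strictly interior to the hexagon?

Using the shoelace formula, 2A = |[(-33)·(-40) − (-35)·(-41)] + [(-35)·20 − 29·(-40)] + [29·9 − 52·20] + [52·(-35) − 33·9] + [33·(-40) − (-6)·(-35)] + [(-6)·(-41) − (-33)·(-40)]| = 5155, so the area is 2577.5.
Along each edge there are gcd(|Δx|,|Δy|)+1 lattice points, so counting each shared vertex once the boundary has gcd(2,1) + gcd(64,60) + gcd(23,11) + gcd(19,44) + gcd(39,5) + gcd(27,1) = 1+4+1+1+1+1 = 9.
By Pick's theorem A = I + B/2 − 1, so I = 2577.5 − 9/2 + 1 = 2574.

2574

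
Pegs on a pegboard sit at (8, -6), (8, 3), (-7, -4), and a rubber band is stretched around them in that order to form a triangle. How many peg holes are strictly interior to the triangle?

The shoelace formula gives twice the area as |(8·3 − 8·(-6)) + (8·(-4) − (-7)·3) + ((-7)·(-6) − 8·(-4))| = 135, so the area is 67.5.
The number of boundary lattice points is Σ gcd(|Δx|,|Δy|) = gcd(0,9) + gcd(15,7) + gcd(15,2) = 9+1+1 = 11.
Pick's theorem gives I = A − B/2 + 1 = 67.5 − 11/2 + 1 = 63.

63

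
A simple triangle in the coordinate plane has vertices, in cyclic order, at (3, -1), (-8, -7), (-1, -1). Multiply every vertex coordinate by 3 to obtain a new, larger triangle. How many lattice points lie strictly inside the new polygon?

100

Using the shoelace formula, 2A = |[3·(-7) − (-8)·(-1)] + [(-8)·(-1) − (-1)·(-7)] + [(-1)·(-1) − 3·(-1)]| = 24, so the area is 12.
Along each edge there are gcd(|Δx|,|Δy|)+1 lattice points, so counting each shared vertex once the boundary has gcd(11,6) + gcd(7,6) + gcd(4,0) = 1+1+4 = 6.
Scaling by 3 multiplies the area by 3² = 9 (so the new area is 108) and multiplies the boundary lattice-point count by 3, giving 18.
By Pick's theorem, the interior count of the dilated polygon is 108 − 18/2 + 1 = 100.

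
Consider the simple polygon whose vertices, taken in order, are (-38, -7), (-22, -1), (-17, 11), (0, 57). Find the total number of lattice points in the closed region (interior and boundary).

415

By the shoelace formula, twice the signed area is |[(-38)·(-1) − (-22)·(-7)] + [(-22)·11 − (-17)·(-1)] + [(-17)·57 − 0·11] + [0·(-7) − (-38)·57]| = 822, so the area is 411.
Summing gcd(|Δx|,|Δy|) over the edges gives the boundary count: gcd(16,6) + gcd(5,12) + gcd(17,46) + gcd(38,64) = 2+1+1+2 = 6.
Pick's theorem gives I = A − B/2 + 1 = 411 − 6/2 + 1 = 409, so the closed region contains I + B = 409 + 6 = 415 lattice points.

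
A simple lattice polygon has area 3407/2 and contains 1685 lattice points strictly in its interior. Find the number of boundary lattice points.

Pick's theorem gives A = I + B/2 − 1, so B = 2(A − I + 1) = 2(3407/2 − 1685 + 1) = 39.

39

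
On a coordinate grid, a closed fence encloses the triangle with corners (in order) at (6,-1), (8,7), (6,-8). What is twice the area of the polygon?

The shoelace formula gives twice the area as |(6·7 − 8·(-1)) + (8·(-8) − 6·7) + (6·(-1) − 6·(-8))| = 14, so the area is 7.

14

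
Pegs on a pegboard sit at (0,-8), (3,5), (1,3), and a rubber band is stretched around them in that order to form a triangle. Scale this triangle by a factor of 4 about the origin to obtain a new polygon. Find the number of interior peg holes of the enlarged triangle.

Using the shoelace formula, 2A = |(0·5 − 3·(-8)) + (3·3 − 1·5) + (1·(-8) − 0·3)| = 20, so the area is 10.
Along each edge there are gcd(|Δx|,|Δy|)+1 lattice points, so counting each shared vertex once the boundary has gcd(3,13) + gcd(2,2) + gcd(1,11) = 1+2+1 = 4.
Scaling by 4 multiplies the area by 4² = 16 (so the new area is 160) and multiplies the boundary lattice-point count by 4, giving 16.
By Pick's theorem, the interior count of the dilated polygon is 160 − 16/2 + 1 = 153.

153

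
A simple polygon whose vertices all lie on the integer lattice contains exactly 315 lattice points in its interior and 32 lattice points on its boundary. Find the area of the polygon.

Pick's theorem states A = I + B/2 − 1, so A = 315 + 32/2 − 1 = 330.

330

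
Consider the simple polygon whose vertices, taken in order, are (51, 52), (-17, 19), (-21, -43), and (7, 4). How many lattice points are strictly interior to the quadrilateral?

1677

Using the shoelace formula, 2A = |[51·19 − (-17)·52] + [(-17)·(-43) − (-21)·19] + [(-21)·4 − 7·(-43)] + [7·52 − 51·4]| = 3360, so the area is 1680.
The number of boundary lattice points is Σ gcd(|Δx|,|Δy|) = gcd(68,33) + gcd(4,62) + gcd(28,47) + gcd(44,48) = 1+2+1+4 = 8.
Pick's theorem gives I = A − B/2 + 1 = 1680 − 8/2 + 1 = 1677.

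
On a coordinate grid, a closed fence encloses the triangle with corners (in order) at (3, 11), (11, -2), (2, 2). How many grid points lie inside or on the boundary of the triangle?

By the shoelace formula, twice the signed area is |(3·(-2) − 11·11) + (11·2 − 2·(-2)) + (2·11 − 3·2)| = 85, so the area is 42.5.
The number of boundary lattice points is Σ gcd(|Δx|,|Δy|) = gcd(8,13) + gcd(9,4) + gcd(1,9) = 1+1+1 = 3.
Pick's theorem gives I = A − B/2 + 1 = 42.5 − 3/2 + 1 = 42, so the closed region contains I + B = 42 + 3 = 45 lattice points.

45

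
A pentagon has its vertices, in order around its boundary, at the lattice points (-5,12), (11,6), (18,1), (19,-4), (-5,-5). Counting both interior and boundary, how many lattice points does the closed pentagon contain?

By the shoelace formula, twice the signed area is |[(-5)·6 − 11·12] + [11·1 − 18·6] + [18·(-4) − 19·1] + [19·(-5) − (-5)·(-4)] + [(-5)·12 − (-5)·(-5)]| = 550, so the area is 275.
The number of boundary lattice points is Σ gcd(|Δx|,|Δy|) = gcd(16,6) + gcd(7,5) + gcd(1,5) + gcd(24,1) + gcd(0,17) = 2+1+1+1+17 = 22.
Pick's theorem gives I = A − B/2 + 1 = 275 − 22/2 + 1 = 265, so the closed region contains I + B = 265 + 22 = 287 lattice points.

287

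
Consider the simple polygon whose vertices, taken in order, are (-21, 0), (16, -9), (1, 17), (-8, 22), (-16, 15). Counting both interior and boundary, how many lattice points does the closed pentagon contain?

593

The shoelace formula gives twice the area as |[(-21)·(-9) − 16·0] + [16·17 − 1·(-9)] + [1·22 − (-8)·17] + [(-8)·15 − (-16)·22] + [(-16)·0 − (-21)·15]| = 1175, so the area is 587.5.
Summing gcd(|Δx|,|Δy|) over the edges gives the boundary count: gcd(37,9) + gcd(15,26) + gcd(9,5) + gcd(8,7) + gcd(5,15) = 1+1+1+1+5 = 9.
Pick's theorem gives I = A − B/2 + 1 = 587.5 − 9/2 + 1 = 584, so the closed region contains I + B = 584 + 9 = 593 lattice points.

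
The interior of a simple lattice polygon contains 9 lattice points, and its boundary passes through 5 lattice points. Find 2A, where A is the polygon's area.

21

Pick's theorem states A = I + B/2 − 1, so A = 9 + 5/2 − 1 = 21/2.
Hence 2A = 21.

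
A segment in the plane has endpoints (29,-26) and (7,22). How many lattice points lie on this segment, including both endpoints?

3

The number of lattice points on a segment between lattice points is gcd(|Δx|,|Δy|) + 1 = gcd(22,48) + 1 = 2 + 1 = 3.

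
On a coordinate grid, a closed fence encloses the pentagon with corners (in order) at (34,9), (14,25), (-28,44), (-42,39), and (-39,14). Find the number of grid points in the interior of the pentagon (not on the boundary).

By the shoelace formula, twice the signed area is |[34·25 − 14·9] + [14·44 − (-28)·25] + [(-28)·39 − (-42)·44] + [(-42)·14 − (-39)·39] + [(-39)·9 − 34·14]| = 2902, so the area is 1451.
The number of boundary lattice points is Σ gcd(|Δx|,|Δy|) = gcd(20,16) + gcd(42,19) + gcd(14,5) + gcd(3,25) + gcd(73,5) = 4+1+1+1+1 = 8.
Pick's theorem gives I = A − B/2 + 1 = 1451 − 8/2 + 1 = 1448.

1448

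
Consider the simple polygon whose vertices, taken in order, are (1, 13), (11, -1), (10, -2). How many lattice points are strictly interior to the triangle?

10

The shoelace formula gives twice the area as |[1·(-1) − 11·13] + [11·(-2) − 10·(-1)] + [10·13 − 1·(-2)]| = 24, so the area is 12.
The number of boundary lattice points is Σ gcd(|Δx|,|Δy|) = gcd(10,14) + gcd(1,1) + gcd(9,15) = 2+1+3 = 6.
Pick's theorem gives I = A − B/2 + 1 = 12 − 6/2 + 1 = 10.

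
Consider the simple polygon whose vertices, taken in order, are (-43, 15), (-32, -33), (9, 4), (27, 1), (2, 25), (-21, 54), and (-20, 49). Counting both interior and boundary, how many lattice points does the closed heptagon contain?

2572

The shoelace formula gives twice the area as |((-43)·(-33) − (-32)·15) + ((-32)·4 − 9·(-33)) + (9·1 − 27·4) + (27·25 − 2·1) + (2·54 − (-21)·25) + ((-21)·49 − (-20)·54) + ((-20)·15 − (-43)·49)| = 5133, so the area is 2566.5.
The number of boundary lattice points is Σ gcd(|Δx|,|Δy|) = gcd(11,48) + gcd(41,37) + gcd(18,3) + gcd(25,24) + gcd(23,29) + gcd(1,5) + gcd(23,34) = 1+1+3+1+1+1+1 = 9.
Pick's theorem gives I = A − B/2 + 1 = 2566.5 − 9/2 + 1 = 2563, so the closed region contains I + B = 2563 + 9 = 2572 lattice points.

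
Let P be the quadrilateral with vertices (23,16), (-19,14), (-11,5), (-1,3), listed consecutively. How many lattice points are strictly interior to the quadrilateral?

284

By the shoelace formula, twice the signed area is |(23·14 − (-19)·16) + ((-19)·5 − (-11)·14) + ((-11)·3 − (-1)·5) + ((-1)·16 − 23·3)| = 572, so the area is 286.
Along each edge there are gcd(|Δx|,|Δy|)+1 lattice points, so counting each shared vertex once the boundary has gcd(42,2) + gcd(8,9) + gcd(10,2) + gcd(24,13) = 2+1+2+1 = 6.
By Pick's theorem A = I + B/2 − 1, so I = 286 − 6/2 + 1 = 284.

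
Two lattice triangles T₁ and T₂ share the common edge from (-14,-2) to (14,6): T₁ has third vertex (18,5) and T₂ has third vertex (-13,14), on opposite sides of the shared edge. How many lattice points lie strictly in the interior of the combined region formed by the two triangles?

The union is the simple quadrilateral with vertices (-14,-2), (18,5), (14,6), (-13,14) in order.
The shoelace formula gives twice the area as |[(-14)·5 − 18·(-2)] + [18·6 − 14·5] + [14·14 − (-13)·6] + [(-13)·(-2) − (-14)·14]| = 500, so the area is 250.
Summing gcd(|Δx|,|Δy|) over the edges gives the boundary count: gcd(32,7) + gcd(4,1) + gcd(27,8) + gcd(1,16) = 1+1+1+1 = 4.
By Pick's theorem I = A − B/2 + 1 = 250 − 4/2 + 1 = 249.

249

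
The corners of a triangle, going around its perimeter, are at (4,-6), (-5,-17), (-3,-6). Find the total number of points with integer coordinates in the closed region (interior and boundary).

44

By the shoelace formula, twice the signed area is |[4·(-17) − (-5)·(-6)] + [(-5)·(-6) − (-3)·(-17)] + [(-3)·(-6) − 4·(-6)]| = 77, so the area is 77/2.
Summing gcd(|Δx|,|Δy|) over the edges gives the boundary count: gcd(9,11) + gcd(2,11) + gcd(7,0) = 1+1+7 = 9.
Pick's theorem gives I = A − B/2 + 1 = 77/2 − 9/2 + 1 = 35, so the closed region contains I + B = 35 + 9 = 44 lattice points.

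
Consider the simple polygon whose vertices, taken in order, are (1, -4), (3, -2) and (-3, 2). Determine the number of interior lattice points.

The shoelace formula gives twice the area as |(1·(-2) − 3·(-4)) + (3·2 − (-3)·(-2)) + ((-3)·(-4) − 1·2)| = 20, so the area is 10.
Summing gcd(|Δx|,|Δy|) over the edges gives the boundary count: gcd(2,2) + gcd(6,4) + gcd(4,6) = 2+2+2 = 6.
Pick's theorem gives I = A − B/2 + 1 = 10 − 6/2 + 1 = 8.

8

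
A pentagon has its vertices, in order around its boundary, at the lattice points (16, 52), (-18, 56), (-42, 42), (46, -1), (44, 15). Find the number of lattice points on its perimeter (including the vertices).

Summing gcd(|Δx|,|Δy|) over the edges gives the boundary count: gcd(34,4) + gcd(24,14) + gcd(88,43) + gcd(2,16) + gcd(28,37) = 2+2+1+2+1 = 8.

8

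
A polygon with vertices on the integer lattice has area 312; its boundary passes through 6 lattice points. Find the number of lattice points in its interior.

Pick's theorem A = I + B/2 − 1 rearranges to I = A − B/2 + 1 = 312 − 6/2 + 1 = 310.

310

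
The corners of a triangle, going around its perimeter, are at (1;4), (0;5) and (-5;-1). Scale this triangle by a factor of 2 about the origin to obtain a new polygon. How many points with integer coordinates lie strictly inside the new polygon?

By the shoelace formula, twice the signed area is |(1·5 − 0·4) + (0·(-1) − (-5)·5) + ((-5)·4 − 1·(-1))| = 11, so the area is 5.5.
Summing gcd(|Δx|,|Δy|) over the edges gives the boundary count: gcd(1,1) + gcd(5,6) + gcd(6,5) = 1+1+1 = 3.
Scaling by 2 multiplies the area by 2² = 4 (so the new area is 22) and multiplies the boundary lattice-point count by 2, giving 6.
By Pick's theorem, the interior count of the dilated polygon is 22 − 6/2 + 1 = 20.

20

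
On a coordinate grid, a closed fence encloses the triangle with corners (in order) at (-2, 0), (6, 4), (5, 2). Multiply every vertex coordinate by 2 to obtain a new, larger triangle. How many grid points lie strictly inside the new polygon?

By the shoelace formula, twice the signed area is |[(-2)·4 − 6·0] + [6·2 − 5·4] + [5·0 − (-2)·2]| = 12, so the area is 6.
Summing gcd(|Δx|,|Δy|) over the edges gives the boundary count: gcd(8,4) + gcd(1,2) + gcd(7,2) = 4+1+1 = 6.
Scaling by 2 multiplies the area by 2² = 4 (so the new area is 24) and multiplies the boundary lattice-point count by 2, giving 12.
By Pick's theorem, the interior count of the dilated polygon is 24 − 12/2 + 1 = 19.

19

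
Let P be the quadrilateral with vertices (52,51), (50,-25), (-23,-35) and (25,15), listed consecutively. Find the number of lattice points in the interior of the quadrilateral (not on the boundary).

The shoelace formula gives twice the area as |(52·(-25) − 50·51) + (50·(-35) − (-23)·(-25)) + ((-23)·15 − 25·(-35)) + (25·51 − 52·15)| = 5150, so the area is 2575.
Summing gcd(|Δx|,|Δy|) over the edges gives the boundary count: gcd(2,76) + gcd(73,10) + gcd(48,50) + gcd(27,36) = 2+1+2+9 = 14.
Pick's theorem gives I = A − B/2 + 1 = 2575 − 14/2 + 1 = 2569.

2569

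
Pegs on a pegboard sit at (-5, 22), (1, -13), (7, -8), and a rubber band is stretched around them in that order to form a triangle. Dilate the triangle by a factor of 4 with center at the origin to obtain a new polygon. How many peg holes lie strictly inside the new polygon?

1905

By the shoelace formula, twice the signed area is |[(-5)·(-13) − 1·22] + [1·(-8) − 7·(-13)] + [7·22 − (-5)·(-8)]| = 240, so the area is 120.
Summing gcd(|Δx|,|Δy|) over the edges gives the boundary count: gcd(6,35) + gcd(6,5) + gcd(12,30) = 1+1+6 = 8.
Scaling by 4 multiplies the area by 4² = 16 (so the new area is 1920) and multiplies the boundary lattice-point count by 4, giving 32.
By Pick's theorem, the interior count of the dilated polygon is 1920 − 32/2 + 1 = 1905.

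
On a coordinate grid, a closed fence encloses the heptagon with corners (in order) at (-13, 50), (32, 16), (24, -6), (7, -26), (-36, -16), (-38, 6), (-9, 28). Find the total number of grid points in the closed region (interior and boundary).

Using the shoelace formula, 2A = |[(-13)·16 − 32·50] + [32·(-6) − 24·16] + [24·(-26) − 7·(-6)] + [7·(-16) − (-36)·(-26)] + [(-36)·6 − (-38)·(-16)] + [(-38)·28 − (-9)·6] + [(-9)·50 − (-13)·28]| = 5934, so the area is 2967.
The number of boundary lattice points is Σ gcd(|Δx|,|Δy|) = gcd(45,34) + gcd(8,22) + gcd(17,20) + gcd(43,10) + gcd(2,22) + gcd(29,22) + gcd(4,22) = 1+2+1+1+2+1+2 = 10.
Pick's theorem gives I = A − B/2 + 1 = 2967 − 10/2 + 1 = 2963, so the closed region contains I + B = 2963 + 10 = 2973 lattice points.

2973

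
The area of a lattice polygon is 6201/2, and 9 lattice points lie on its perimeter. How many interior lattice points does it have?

3097

Pick's theorem A = I + B/2 − 1 rearranges to I = A − B/2 + 1 = 6201/2 − 9/2 + 1 = 3097.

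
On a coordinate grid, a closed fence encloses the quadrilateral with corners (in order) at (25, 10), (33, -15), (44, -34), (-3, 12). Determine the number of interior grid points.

The shoelace formula gives twice the area as |[25·(-15) − 33·10] + [33·(-34) − 44·(-15)] + [44·12 − (-3)·(-34)] + [(-3)·10 − 25·12]| = 1071, so the area is 535.5.
The number of boundary lattice points is Σ gcd(|Δx|,|Δy|) = gcd(8,25) + gcd(11,19) + gcd(47,46) + gcd(28,2) = 1+1+1+2 = 5.
By Pick's theorem A = I + B/2 − 1, so I = 535.5 − 5/2 + 1 = 534.

534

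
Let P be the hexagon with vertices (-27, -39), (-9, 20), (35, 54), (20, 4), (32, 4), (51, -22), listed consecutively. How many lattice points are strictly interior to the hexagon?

3268

Using the shoelace formula, 2A = |((-27)·20 − (-9)·(-39)) + ((-9)·54 − 35·20) + (35·4 − 20·54) + (20·4 − 32·4) + (32·(-22) − 51·4) + (51·(-39) − (-27)·(-22))| = 6556, so the area is 3278.
Summing gcd(|Δx|,|Δy|) over the edges gives the boundary count: gcd(18,59) + gcd(44,34) + gcd(15,50) + gcd(12,0) + gcd(19,26) + gcd(78,17) = 1+2+5+12+1+1 = 22.
By Pick's theorem A = I + B/2 − 1, so I = 3278 − 22/2 + 1 = 3268.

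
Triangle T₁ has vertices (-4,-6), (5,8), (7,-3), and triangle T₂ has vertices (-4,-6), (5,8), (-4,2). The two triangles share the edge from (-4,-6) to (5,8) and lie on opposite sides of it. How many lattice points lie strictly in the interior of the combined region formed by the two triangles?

94

The union is the simple quadrilateral with vertices (-4,-6), (7,-3), (5,8), (-4,2) in order.
The shoelace formula gives twice the area as |[(-4)·(-3) − 7·(-6)] + [7·8 − 5·(-3)] + [5·2 − (-4)·8] + [(-4)·(-6) − (-4)·2]| = 199, so the area is 199/2.
Summing gcd(|Δx|,|Δy|) over the edges gives the boundary count: gcd(11,3) + gcd(2,11) + gcd(9,6) + gcd(0,8) = 1+1+3+8 = 13.
By Pick's theorem I = A − B/2 + 1 = 199/2 − 13/2 + 1 = 94.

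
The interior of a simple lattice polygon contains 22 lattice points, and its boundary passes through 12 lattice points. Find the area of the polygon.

By Pick's theorem, A = I + B/2 − 1 = 22 + 12/2 − 1 = 27.

27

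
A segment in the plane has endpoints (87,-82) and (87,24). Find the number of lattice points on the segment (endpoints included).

The number of lattice points on a segment between lattice points is gcd(|Δx|,|Δy|) + 1 = gcd(0,106) + 1 = 106 + 1 = 107.

107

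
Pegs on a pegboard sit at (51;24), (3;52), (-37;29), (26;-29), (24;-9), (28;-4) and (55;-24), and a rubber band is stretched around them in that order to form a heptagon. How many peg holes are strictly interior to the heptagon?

3804

The shoelace formula gives twice the area as |[51·52 − 3·24] + [3·29 − (-37)·52] + [(-37)·(-29) − 26·29] + [26·(-9) − 24·(-29)] + [24·(-4) − 28·(-9)] + [28·(-24) − 55·(-4)] + [55·24 − 51·(-24)]| = 7620, so the area is 3810.
Summing gcd(|Δx|,|Δy|) over the edges gives the boundary count: gcd(48,28) + gcd(40,23) + gcd(63,58) + gcd(2,20) + gcd(4,5) + gcd(27,20) + gcd(4,48) = 4+1+1+2+1+1+4 = 14.
By Pick's theorem A = I + B/2 − 1, so I = 3810 − 14/2 + 1 = 3804.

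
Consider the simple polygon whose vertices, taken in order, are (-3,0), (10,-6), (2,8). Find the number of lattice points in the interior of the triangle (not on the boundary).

The shoelace formula gives twice the area as |[(-3)·(-6) − 10·0] + [10·8 − 2·(-6)] + [2·0 − (-3)·8]| = 134, so the area is 67.
Along each edge there are gcd(|Δx|,|Δy|)+1 lattice points, so counting each shared vertex once the boundary has gcd(13,6) + gcd(8,14) + gcd(5,8) = 1+2+1 = 4.
By Pick's theorem A = I + B/2 − 1, so I = 67 − 4/2 + 1 = 66.

66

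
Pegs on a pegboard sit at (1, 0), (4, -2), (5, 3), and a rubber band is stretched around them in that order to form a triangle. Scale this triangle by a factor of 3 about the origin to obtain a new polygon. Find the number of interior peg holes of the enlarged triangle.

73

By the shoelace formula, twice the signed area is |[1·(-2) − 4·0] + [4·3 − 5·(-2)] + [5·0 − 1·3]| = 17, so the area is 8.5.
Along each edge there are gcd(|Δx|,|Δy|)+1 lattice points, so counting each shared vertex once the boundary has gcd(3,2) + gcd(1,5) + gcd(4,3) = 1+1+1 = 3.
Scaling by 3 multiplies the area by 3² = 9 (so the new area is 153/2) and multiplies the boundary lattice-point count by 3, giving 9.
By Pick's theorem, the interior count of the dilated polygon is 153/2 − 9/2 + 1 = 73.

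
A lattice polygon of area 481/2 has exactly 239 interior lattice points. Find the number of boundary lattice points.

5

Pick's theorem gives A = I + B/2 − 1, so B = 2(A − I + 1) = 2(481/2 − 239 + 1) = 5.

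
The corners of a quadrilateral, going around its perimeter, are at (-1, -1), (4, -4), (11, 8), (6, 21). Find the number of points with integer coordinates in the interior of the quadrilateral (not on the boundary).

140

By the shoelace formula, twice the signed area is |[(-1)·(-4) − 4·(-1)] + [4·8 − 11·(-4)] + [11·21 − 6·8] + [6·(-1) − (-1)·21]| = 282, so the area is 141.
Summing gcd(|Δx|,|Δy|) over the edges gives the boundary count: gcd(5,3) + gcd(7,12) + gcd(5,13) + gcd(7,22) = 1+1+1+1 = 4.
By Pick's theorem A = I + B/2 − 1, so I = 141 − 4/2 + 1 = 140.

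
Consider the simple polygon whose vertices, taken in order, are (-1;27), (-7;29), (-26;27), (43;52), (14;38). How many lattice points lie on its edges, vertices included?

6

Along each edge there are gcd(|Δx|,|Δy|)+1 lattice points, so counting each shared vertex once the boundary has gcd(6,2) + gcd(19,2) + gcd(69,25) + gcd(29,14) + gcd(15,11) = 2+1+1+1+1 = 6.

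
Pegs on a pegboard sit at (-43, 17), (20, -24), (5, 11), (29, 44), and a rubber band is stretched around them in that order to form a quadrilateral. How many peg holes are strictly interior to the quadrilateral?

Using the shoelace formula, 2A = |[(-43)·(-24) − 20·17] + [20·11 − 5·(-24)] + [5·44 − 29·11] + [29·17 − (-43)·44]| = 3318, so the area is 1659.
Summing gcd(|Δx|,|Δy|) over the edges gives the boundary count: gcd(63,41) + gcd(15,35) + gcd(24,33) + gcd(72,27) = 1+5+3+9 = 18.
By Pick's theorem A = I + B/2 − 1, so I = 1659 − 18/2 + 1 = 1651.

1651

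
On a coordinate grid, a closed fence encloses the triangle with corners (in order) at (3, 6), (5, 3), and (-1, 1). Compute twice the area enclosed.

Using the shoelace formula, 2A = |[3·3 − 5·6] + [5·1 − (-1)·3] + [(-1)·6 − 3·1]| = 22, so the area is 11.

22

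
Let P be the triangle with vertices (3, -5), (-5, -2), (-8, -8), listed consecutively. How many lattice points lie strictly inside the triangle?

By the shoelace formula, twice the signed area is |[3·(-2) − (-5)·(-5)] + [(-5)·(-8) − (-8)·(-2)] + [(-8)·(-5) − 3·(-8)]| = 57, so the area is 57/2.
The number of boundary lattice points is Σ gcd(|Δx|,|Δy|) = gcd(8,3) + gcd(3,6) + gcd(11,3) = 1+3+1 = 5.
By Pick's theorem A = I + B/2 − 1, so I = 57/2 − 5/2 + 1 = 27.

27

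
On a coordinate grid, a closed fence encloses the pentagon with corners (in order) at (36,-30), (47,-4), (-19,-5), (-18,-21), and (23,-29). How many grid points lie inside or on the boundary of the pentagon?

1315

Using the shoelace formula, 2A = |(36·(-4) − 47·(-30)) + (47·(-5) − (-19)·(-4)) + ((-19)·(-21) − (-18)·(-5)) + ((-18)·(-29) − 23·(-21)) + (23·(-30) − 36·(-29))| = 2623, so the area is 1311.5.
Summing gcd(|Δx|,|Δy|) over the edges gives the boundary count: gcd(11,26) + gcd(66,1) + gcd(1,16) + gcd(41,8) + gcd(13,1) = 1+1+1+1+1 = 5.
Pick's theorem gives I = A − B/2 + 1 = 1311.5 − 5/2 + 1 = 1310, so the closed region contains I + B = 1310 + 5 = 1315 lattice points.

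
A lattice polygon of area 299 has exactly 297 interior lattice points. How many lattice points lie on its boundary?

6

Pick's theorem gives A = I + B/2 − 1, so B = 2(A − I + 1) = 2(299 − 297 + 1) = 6.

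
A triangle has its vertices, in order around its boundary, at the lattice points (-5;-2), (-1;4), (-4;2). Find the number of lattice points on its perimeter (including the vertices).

4

Along each edge there are gcd(|Δx|,|Δy|)+1 lattice points, so counting each shared vertex once the boundary has gcd(4,6) + gcd(3,2) + gcd(1,4) = 2+1+1 = 4.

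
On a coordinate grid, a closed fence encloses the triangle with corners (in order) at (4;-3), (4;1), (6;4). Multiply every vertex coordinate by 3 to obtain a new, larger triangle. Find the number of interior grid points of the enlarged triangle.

28

The shoelace formula gives twice the area as |(4·1 − 4·(-3)) + (4·4 − 6·1) + (6·(-3) − 4·4)| = 8, so the area is 4.
Along each edge there are gcd(|Δx|,|Δy|)+1 lattice points, so counting each shared vertex once the boundary has gcd(0,4) + gcd(2,3) + gcd(2,7) = 4+1+1 = 6.
Scaling by 3 multiplies the area by 3² = 9 (so the new area is 36) and multiplies the boundary lattice-point count by 3, giving 18.
By Pick's theorem, the interior count of the dilated polygon is 36 − 18/2 + 1 = 28.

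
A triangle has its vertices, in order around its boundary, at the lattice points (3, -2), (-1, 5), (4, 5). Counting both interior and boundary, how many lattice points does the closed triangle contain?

22

By the shoelace formula, twice the signed area is |(3·5 − (-1)·(-2)) + ((-1)·5 − 4·5) + (4·(-2) − 3·5)| = 35, so the area is 35/2.
Along each edge there are gcd(|Δx|,|Δy|)+1 lattice points, so counting each shared vertex once the boundary has gcd(4,7) + gcd(5,0) + gcd(1,7) = 1+5+1 = 7.
Pick's theorem gives I = A − B/2 + 1 = 35/2 − 7/2 + 1 = 15, so the closed region contains I + B = 15 + 7 = 22 lattice points.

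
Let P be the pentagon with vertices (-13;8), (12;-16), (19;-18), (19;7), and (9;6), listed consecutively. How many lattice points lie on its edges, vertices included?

Summing gcd(|Δx|,|Δy|) over the edges gives the boundary count: gcd(25,24) + gcd(7,2) + gcd(0,25) + gcd(10,1) + gcd(22,2) = 1+1+25+1+2 = 30.

30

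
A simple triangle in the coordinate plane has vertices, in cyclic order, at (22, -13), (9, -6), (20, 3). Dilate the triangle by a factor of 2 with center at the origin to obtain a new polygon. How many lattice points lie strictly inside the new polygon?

385

By the shoelace formula, twice the signed area is |(22·(-6) − 9·(-13)) + (9·3 − 20·(-6)) + (20·(-13) − 22·3)| = 194, so the area is 97.
Summing gcd(|Δx|,|Δy|) over the edges gives the boundary count: gcd(13,7) + gcd(11,9) + gcd(2,16) = 1+1+2 = 4.
Scaling by 2 multiplies the area by 2² = 4 (so the new area is 388) and multiplies the boundary lattice-point count by 2, giving 8.
By Pick's theorem, the interior count of the dilated polygon is 388 − 8/2 + 1 = 385.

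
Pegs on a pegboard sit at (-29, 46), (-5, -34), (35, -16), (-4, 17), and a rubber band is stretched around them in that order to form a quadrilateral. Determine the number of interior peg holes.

1657

The shoelace formula gives twice the area as |[(-29)·(-34) − (-5)·46] + [(-5)·(-16) − 35·(-34)] + [35·17 − (-4)·(-16)] + [(-4)·46 − (-29)·17]| = 3326, so the area is 1663.
Along each edge there are gcd(|Δx|,|Δy|)+1 lattice points, so counting each shared vertex once the boundary has gcd(24,80) + gcd(40,18) + gcd(39,33) + gcd(25,29) = 8+2+3+1 = 14.
Pick's theorem gives I = A − B/2 + 1 = 1663 − 14/2 + 1 = 1657.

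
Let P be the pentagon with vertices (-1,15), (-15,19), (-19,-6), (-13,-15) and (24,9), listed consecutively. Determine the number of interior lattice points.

By the shoelace formula, twice the signed area is |((-1)·19 − (-15)·15) + ((-15)·(-6) − (-19)·19) + ((-19)·(-15) − (-13)·(-6)) + ((-13)·9 − 24·(-15)) + (24·15 − (-1)·9)| = 1476, so the area is 738.
Summing gcd(|Δx|,|Δy|) over the edges gives the boundary count: gcd(14,4) + gcd(4,25) + gcd(6,9) + gcd(37,24) + gcd(25,6) = 2+1+3+1+1 = 8.
Pick's theorem gives I = A − B/2 + 1 = 738 − 8/2 + 1 = 735.

735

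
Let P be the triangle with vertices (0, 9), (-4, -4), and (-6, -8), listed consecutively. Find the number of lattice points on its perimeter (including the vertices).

The number of boundary lattice points is Σ gcd(|Δx|,|Δy|) = gcd(4,13) + gcd(2,4) + gcd(6,17) = 1+2+1 = 4.

4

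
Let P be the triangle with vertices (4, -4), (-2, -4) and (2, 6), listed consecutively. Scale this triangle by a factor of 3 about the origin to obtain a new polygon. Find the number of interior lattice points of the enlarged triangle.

Using the shoelace formula, 2A = |[4·(-4) − (-2)·(-4)] + [(-2)·6 − 2·(-4)] + [2·(-4) − 4·6]| = 60, so the area is 30.
Along each edge there are gcd(|Δx|,|Δy|)+1 lattice points, so counting each shared vertex once the boundary has gcd(6,0) + gcd(4,10) + gcd(2,10) = 6+2+2 = 10.
Scaling by 3 multiplies the area by 3² = 9 (so the new area is 270) and multiplies the boundary lattice-point count by 3, giving 30.
By Pick's theorem, the interior count of the dilated polygon is 270 − 30/2 + 1 = 256.

256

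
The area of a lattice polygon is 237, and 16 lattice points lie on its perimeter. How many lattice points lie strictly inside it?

From Pick's theorem, I = A − B/2 + 1 = 237 − 16/2 + 1 = 230.

230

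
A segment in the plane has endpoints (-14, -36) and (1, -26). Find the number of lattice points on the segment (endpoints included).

6

The number of lattice points on a segment between lattice points is gcd(|Δx|,|Δy|) + 1 = gcd(15,10) + 1 = 5 + 1 = 6.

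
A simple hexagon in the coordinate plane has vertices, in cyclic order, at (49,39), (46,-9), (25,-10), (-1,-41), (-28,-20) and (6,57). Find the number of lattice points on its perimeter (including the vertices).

Summing gcd(|Δx|,|Δy|) over the edges gives the boundary count: gcd(3,48) + gcd(21,1) + gcd(26,31) + gcd(27,21) + gcd(34,77) + gcd(43,18) = 3+1+1+3+1+1 = 10.

10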